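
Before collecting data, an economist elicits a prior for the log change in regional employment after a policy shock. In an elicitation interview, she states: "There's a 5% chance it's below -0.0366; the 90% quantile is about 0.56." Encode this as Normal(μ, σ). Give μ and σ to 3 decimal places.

μ = 0.299, σ = 0.204

The p-quantile of Normal(μ,σ) is μ + z_p·σ, with z_{0.05} = -1.645 and z_{0.9} = 1.282.
Eliminate σ: μ = (z₂·x₁ − z₁·x₂)/(z₂ − z₁) = (1.282·-0.0366 − (-1.645)·0.56)/2.926 = 0.299.
Then σ = (x₂ − x₁)/(z₂ − z₁) = (0.56 − -0.0366)/2.926 = 0.204.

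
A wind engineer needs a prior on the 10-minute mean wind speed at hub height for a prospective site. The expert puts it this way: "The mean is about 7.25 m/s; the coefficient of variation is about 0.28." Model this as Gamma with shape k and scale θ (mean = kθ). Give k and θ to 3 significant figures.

For Gamma(k, scale θ): mean = kθ, variance = kθ², so CV = 1/√k.
CV = 0.28, hence k = 1/CV² = 12.8.
Then θ = mean/k = 7.25/12.8 = 0.568.

k ≈ 12.8, θ ≈ 0.568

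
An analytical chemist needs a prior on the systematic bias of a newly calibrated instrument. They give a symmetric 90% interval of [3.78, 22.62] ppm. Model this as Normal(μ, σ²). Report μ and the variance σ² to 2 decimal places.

A symmetric 90% interval runs μ ± z·σ with z = 1.645.
Half-width = 9.42, so σ = 9.42/1.645 = 5.727 and σ² = 32.80.
μ is the interval midpoint, 13.20.

μ = 13.20, σ² = 32.80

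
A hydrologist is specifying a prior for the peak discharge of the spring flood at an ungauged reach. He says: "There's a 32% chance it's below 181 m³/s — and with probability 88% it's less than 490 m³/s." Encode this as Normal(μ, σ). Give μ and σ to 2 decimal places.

For Normal(μ,σ), the p-quantile is μ + z_p·σ. Here z_{0.32} = -0.4677, z_{0.88} = 1.175.
So 181 = μ − 0.4677σ and 490 = μ + 1.175σ.
Subtracting: σ = (490 − 181)/(1.175 − (-0.4677)) = 188.11.
Then μ = 181 − (-0.4677)·188.11 = 268.98.

μ = 268.98, σ = 188.11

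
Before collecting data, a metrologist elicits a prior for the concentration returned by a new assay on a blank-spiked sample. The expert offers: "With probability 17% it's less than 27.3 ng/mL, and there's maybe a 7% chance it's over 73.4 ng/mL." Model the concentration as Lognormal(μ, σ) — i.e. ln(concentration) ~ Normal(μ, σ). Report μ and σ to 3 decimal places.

If T ~ Lognormal(μ,σ) then ln T ~ Normal(μ,σ), so the p-quantile of ln T is μ + z_p·σ.
ln(27.3) = 3.307 and ln(73.4) = 4.296; z_{0.17} = -0.9542, z_{0.93} = 1.476.
σ = (4.296 − 3.307)/(1.476 − (-0.9542)) = 0.407.
μ = 3.307 − (-0.9542)·0.407 = 3.695.

μ ≈ 3.695, σ ≈ 0.407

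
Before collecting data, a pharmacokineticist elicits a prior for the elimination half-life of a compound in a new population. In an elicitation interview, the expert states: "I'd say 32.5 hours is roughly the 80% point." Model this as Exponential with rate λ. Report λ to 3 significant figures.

λ ≈ 0.0495

P(T < 32.5) = 1 − e^(−λ·32.5) = 0.8, so λ = −ln(1−0.8)/32.5 = −ln(0.2)/32.5 = 0.0495.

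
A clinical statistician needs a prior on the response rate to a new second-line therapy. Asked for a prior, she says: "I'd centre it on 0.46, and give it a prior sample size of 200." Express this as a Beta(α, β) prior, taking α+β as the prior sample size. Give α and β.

α = 92, β = 108

Under the effective-sample-size interpretation, Beta(α, β) has prior mean α/(α+β) and prior sample size α+β.
So α+β = 200 and α/(α+β) = 0.46, giving α = 0.46·200 = 92 and β = 200 − 92 = 108.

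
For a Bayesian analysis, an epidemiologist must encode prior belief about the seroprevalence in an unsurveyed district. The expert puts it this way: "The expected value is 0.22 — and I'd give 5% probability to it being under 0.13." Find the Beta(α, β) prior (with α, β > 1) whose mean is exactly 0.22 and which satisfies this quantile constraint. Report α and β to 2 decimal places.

α ≈ 10.65, β ≈ 37.76

With mean 0.22 fixed, write α = 0.22s, β = 0.78s where s = α+β.
Need P(θ < 0.13) = 0.05 under Beta(0.22s, 0.78s). Normal approximation: (q−m)/√(m(1−m)/s) ≈ z_{0.05} = -1.64, so s ≈ 0.22·0.78·(-1.64)²/(0.13−0.22)² = 57.3.
At s = 57.3: P(θ<0.13) ≈ 0.036. Adjusting to match 0.05 gives s ≈ 48.41.
So α = 0.22·48.41 ≈ 10.65, β = 0.78·48.41 ≈ 37.76.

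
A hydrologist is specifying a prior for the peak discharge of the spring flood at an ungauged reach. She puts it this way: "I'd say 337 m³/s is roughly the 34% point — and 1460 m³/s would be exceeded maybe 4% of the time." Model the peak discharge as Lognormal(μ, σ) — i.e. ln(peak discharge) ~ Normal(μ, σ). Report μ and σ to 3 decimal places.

μ ≈ 6.100, σ ≈ 0.678

If T ~ Lognormal(μ,σ) then ln T ~ Normal(μ,σ), so the p-quantile of ln T is μ + z_p·σ.
ln(337) = 5.82 and ln(1460) = 7.286; z_{0.34} = -0.4125, z_{0.96} = 1.751.
σ = (7.286 − 5.82)/(1.751 − (-0.4125)) = 0.678.
μ = 5.82 − (-0.4125)·0.678 = 6.100.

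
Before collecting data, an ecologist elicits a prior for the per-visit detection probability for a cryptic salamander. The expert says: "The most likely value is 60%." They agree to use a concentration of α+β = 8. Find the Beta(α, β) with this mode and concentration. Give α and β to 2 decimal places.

For α,β > 1 the Beta mode is (α−1)/(α+β−2). With α+β = 8, the mode is (α−1)/6.
Set (α−1)/6 = 0.6 → α = 1 + 0.6·6 = 4.60.
β = 8 − α = 3.40.

α = 4.60, β = 3.40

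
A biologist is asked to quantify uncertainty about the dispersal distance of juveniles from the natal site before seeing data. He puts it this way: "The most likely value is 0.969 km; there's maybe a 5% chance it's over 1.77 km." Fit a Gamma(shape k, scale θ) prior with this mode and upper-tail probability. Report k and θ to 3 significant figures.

Gamma(k,θ) with k>1 has mode (k−1)θ, so θ = 0.969/(k−1).
Need P(X < 1.77) = 0.95 with θ tied to k this way. Start at k = 2, θ = 0.969: P(X<1.77) ≈ 0.545.
Too low — raise k to concentrate. Iterating converges to k ≈ 8.67.
Then θ = 0.969/(8.67−1) ≈ 0.126.

k ≈ 8.67, θ ≈ 0.126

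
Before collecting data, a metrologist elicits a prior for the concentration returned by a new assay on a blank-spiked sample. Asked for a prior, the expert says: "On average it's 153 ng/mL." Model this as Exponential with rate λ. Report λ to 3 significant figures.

λ ≈ 0.00654

Exponential mean = 1/λ, so λ = 1/153.0 = 0.00654.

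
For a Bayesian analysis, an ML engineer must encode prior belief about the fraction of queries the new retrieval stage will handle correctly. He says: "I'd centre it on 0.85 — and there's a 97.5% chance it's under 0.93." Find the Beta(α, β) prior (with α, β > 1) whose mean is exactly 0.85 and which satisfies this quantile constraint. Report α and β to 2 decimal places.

With mean 0.85 fixed, write α = 0.85s, β = 0.15s where s = α+β.
Need P(θ < 0.93) = 0.975 under Beta(0.85s, 0.15s). Normal approximation: (q−m)/√(m(1−m)/s) ≈ z_{0.975} = 1.96, so s ≈ 0.85·0.15·(1.96)²/(0.93−0.85)² = 76.5.
At s = 76.5: P(θ<0.93) ≈ 0.990. Adjusting to match 0.975 gives s ≈ 56.04.
So α = 0.85·56.04 ≈ 47.63, β = 0.15·56.04 ≈ 8.41.

α ≈ 47.63, β ≈ 8.41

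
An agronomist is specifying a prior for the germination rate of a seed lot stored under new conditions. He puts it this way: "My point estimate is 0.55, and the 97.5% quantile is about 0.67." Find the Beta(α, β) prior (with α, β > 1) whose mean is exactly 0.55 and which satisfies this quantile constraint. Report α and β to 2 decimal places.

α ≈ 34.62, β ≈ 28.33

With mean 0.55 fixed, write α = 0.55s, β = 0.45s where s = α+β.
Need P(θ < 0.67) = 0.975 under Beta(0.55s, 0.45s). Normal approximation: (q−m)/√(m(1−m)/s) ≈ z_{0.975} = 1.96, so s ≈ 0.55·0.45·(1.96)²/(0.67−0.55)² = 66.0.
At s = 66.0: P(θ<0.67) ≈ 0.978. Adjusting to match 0.975 gives s ≈ 62.95.
So α = 0.55·62.95 ≈ 34.62, β = 0.45·62.95 ≈ 28.33.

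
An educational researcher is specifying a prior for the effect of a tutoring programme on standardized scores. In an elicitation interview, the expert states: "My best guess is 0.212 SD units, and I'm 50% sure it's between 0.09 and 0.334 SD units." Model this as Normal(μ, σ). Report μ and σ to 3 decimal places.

μ = 0.212, σ = 0.181

A symmetric 50% interval runs μ ± z·σ with z = 0.6745.
Half-width = 0.122, so σ = 0.122/0.6745 = 0.181.
μ is the stated best guess, 0.212.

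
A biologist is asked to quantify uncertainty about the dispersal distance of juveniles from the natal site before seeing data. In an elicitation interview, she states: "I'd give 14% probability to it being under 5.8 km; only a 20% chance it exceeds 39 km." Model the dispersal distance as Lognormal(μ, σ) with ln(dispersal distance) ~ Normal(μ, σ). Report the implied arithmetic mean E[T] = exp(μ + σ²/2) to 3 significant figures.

If T ~ Lognormal(μ,σ) then ln T ~ Normal(μ,σ), so the p-quantile of ln T is μ + z_p·σ.
ln(5.8) = 1.758 and ln(39) = 3.664; z_{0.14} = -1.08, z_{0.8} = 0.8416.
σ = (3.664 − 1.758)/(0.8416 − (-1.08)) = 0.992.
μ = 1.758 − (-1.08)·0.992 = 2.829.
E[T] = exp(μ + σ²/2) = exp(2.829 + 0.4916) = 27.7 km.

E[T] ≈ 27.7 km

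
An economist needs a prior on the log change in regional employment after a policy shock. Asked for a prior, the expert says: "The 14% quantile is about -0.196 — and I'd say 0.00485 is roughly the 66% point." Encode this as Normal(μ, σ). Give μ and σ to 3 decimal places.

μ = -0.051, σ = 0.135

For Normal(μ,σ), the p-quantile is μ + z_p·σ. Here z_{0.14} = -1.08, z_{0.66} = 0.4125.
So -0.196 = μ − 1.08σ and 0.00485 = μ + 0.4125σ.
Subtracting: σ = (0.00485 − -0.196)/(0.4125 − (-1.08)) = 0.135.
Then μ = -0.196 − (-1.08)·0.135 = -0.051.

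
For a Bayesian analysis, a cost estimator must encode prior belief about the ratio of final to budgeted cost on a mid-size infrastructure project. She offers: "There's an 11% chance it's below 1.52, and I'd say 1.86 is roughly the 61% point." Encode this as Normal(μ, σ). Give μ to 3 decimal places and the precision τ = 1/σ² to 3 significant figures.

μ = 1.797, τ = 19.6

For Normal(μ,σ), the p-quantile is μ + z_p·σ. Here z_{0.11} = -1.227, z_{0.61} = 0.2793.
So 1.52 = μ − 1.227σ and 1.86 = μ + 0.2793σ.
Subtracting: σ = (1.86 − 1.52)/(0.2793 − (-1.227)) = 0.226.
Then μ = 1.52 − (-1.227)·0.226 = 1.797.
Precision τ = 1/σ² = 1/0.2258² = 19.6.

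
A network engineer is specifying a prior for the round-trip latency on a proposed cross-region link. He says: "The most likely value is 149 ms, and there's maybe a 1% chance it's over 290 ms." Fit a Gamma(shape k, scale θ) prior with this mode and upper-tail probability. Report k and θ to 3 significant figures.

Gamma(k,θ) with k>1 has mode (k−1)θ, so θ = 149/(k−1).
Need P(X < 290) = 0.99 with θ tied to k this way. Start at k = 2, θ = 149: P(X<290) ≈ 0.579.
Too low — raise k to concentrate. Iterating converges to k ≈ 12.1.
Then θ = 149/(12.1−1) ≈ 13.4.

k ≈ 12.1, θ ≈ 13.4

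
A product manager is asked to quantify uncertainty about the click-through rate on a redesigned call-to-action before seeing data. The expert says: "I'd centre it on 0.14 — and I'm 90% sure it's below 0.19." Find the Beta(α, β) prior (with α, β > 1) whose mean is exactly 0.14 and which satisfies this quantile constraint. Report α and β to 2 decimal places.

With mean 0.14 fixed, write α = 0.14s, β = 0.86s where s = α+β.
Need P(θ < 0.19) = 0.9 under Beta(0.14s, 0.86s). Normal approximation: (q−m)/√(m(1−m)/s) ≈ z_{0.9} = 1.28, so s ≈ 0.14·0.86·(1.28)²/(0.19−0.14)² = 79.1.
At s = 79.1: P(θ<0.19) ≈ 0.894. Adjusting to match 0.9 gives s ≈ 83.73.
So α = 0.14·83.73 ≈ 11.72, β = 0.86·83.73 ≈ 72.01.

α ≈ 11.72, β ≈ 72.01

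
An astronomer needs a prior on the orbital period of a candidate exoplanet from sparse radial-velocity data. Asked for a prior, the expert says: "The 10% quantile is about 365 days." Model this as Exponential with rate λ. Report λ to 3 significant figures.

λ ≈ 0.000289

P(T < 365.0) = 1 − e^(−λ·365.0) = 0.1, so λ = −ln(1−0.1)/365.0 = −ln(0.9)/365.0 = 0.000289.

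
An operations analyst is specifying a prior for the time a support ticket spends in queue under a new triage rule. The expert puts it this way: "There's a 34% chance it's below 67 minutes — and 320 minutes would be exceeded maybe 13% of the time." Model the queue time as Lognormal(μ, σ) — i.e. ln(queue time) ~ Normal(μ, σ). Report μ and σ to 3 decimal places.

μ ≈ 4.624, σ ≈ 1.016

If T ~ Lognormal(μ,σ) then ln T ~ Normal(μ,σ), so the p-quantile of ln T is μ + z_p·σ.
ln(67) = 4.205 and ln(320) = 5.768; z_{0.34} = -0.4125, z_{0.87} = 1.126.
σ = (5.768 − 4.205)/(1.126 − (-0.4125)) = 1.016.
μ = 4.205 − (-0.4125)·1.016 = 4.624.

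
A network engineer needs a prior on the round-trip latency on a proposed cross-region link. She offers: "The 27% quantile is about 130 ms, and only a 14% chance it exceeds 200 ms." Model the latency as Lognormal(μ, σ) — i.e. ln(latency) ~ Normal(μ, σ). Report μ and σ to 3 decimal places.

μ ≈ 5.023, σ ≈ 0.254

If T ~ Lognormal(μ,σ) then ln T ~ Normal(μ,σ), so the p-quantile of ln T is μ + z_p·σ.
ln(130) = 4.868 and ln(200) = 5.298; z_{0.27} = -0.6128, z_{0.86} = 1.08.
σ = (5.298 − 4.868)/(1.08 − (-0.6128)) = 0.254.
μ = 4.868 − (-0.6128)·0.254 = 5.023.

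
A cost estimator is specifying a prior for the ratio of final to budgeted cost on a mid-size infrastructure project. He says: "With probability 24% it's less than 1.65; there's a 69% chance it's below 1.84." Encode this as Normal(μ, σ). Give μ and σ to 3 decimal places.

The p-quantile of Normal(μ,σ) is μ + z_p·σ, with z_{0.24} = -0.7063 and z_{0.69} = 0.4959.
Eliminate σ: μ = (z₂·x₁ − z₁·x₂)/(z₂ − z₁) = (0.4959·1.65 − (-0.7063)·1.84)/1.202 = 1.762.
Then σ = (x₂ − x₁)/(z₂ − z₁) = (1.84 − 1.65)/1.202 = 0.158.

μ = 1.762, σ = 0.158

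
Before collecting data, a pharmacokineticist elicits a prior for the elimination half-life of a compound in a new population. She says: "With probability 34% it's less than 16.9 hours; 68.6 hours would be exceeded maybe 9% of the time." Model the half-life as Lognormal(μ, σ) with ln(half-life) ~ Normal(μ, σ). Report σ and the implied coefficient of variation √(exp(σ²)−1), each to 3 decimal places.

If T ~ Lognormal(μ,σ) then ln T ~ Normal(μ,σ), so the p-quantile of ln T is μ + z_p·σ.
ln(16.9) = 2.827 and ln(68.6) = 4.228; z_{0.34} = -0.4125, z_{0.91} = 1.341.
σ = (4.228 − 2.827)/(1.341 − (-0.4125)) = 0.799.
μ = 2.827 − (-0.4125)·0.799 = 3.157.
CV = √(exp(σ²)−1) = √(exp(0.6385)−1) = 0.945.

σ ≈ 0.799, CV ≈ 0.945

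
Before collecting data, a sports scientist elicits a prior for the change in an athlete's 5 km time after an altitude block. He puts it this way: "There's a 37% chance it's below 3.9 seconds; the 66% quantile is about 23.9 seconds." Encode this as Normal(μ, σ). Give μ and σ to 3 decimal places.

μ = 12.817, σ = 26.870

The p-quantile of Normal(μ,σ) is μ + z_p·σ, with z_{0.37} = -0.3319 and z_{0.66} = 0.4125.
Eliminate σ: μ = (z₂·x₁ − z₁·x₂)/(z₂ − z₁) = (0.4125·3.9 − (-0.3319)·23.9)/0.7443 = 12.817.
Then σ = (x₂ − x₁)/(z₂ − z₁) = (23.9 − 3.9)/0.7443 = 26.870.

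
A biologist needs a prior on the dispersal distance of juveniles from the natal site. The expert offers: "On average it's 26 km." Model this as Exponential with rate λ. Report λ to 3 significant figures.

λ ≈ 0.0385

Exponential mean = 1/λ, so λ = 1/26.0 = 0.0385.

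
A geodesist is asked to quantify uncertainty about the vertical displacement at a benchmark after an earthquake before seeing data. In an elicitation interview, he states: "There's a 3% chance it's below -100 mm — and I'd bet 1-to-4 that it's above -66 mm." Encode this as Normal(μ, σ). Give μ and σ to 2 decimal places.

μ = -76.51, σ = 12.49

For Normal(μ,σ), the p-quantile is μ + z_p·σ. Here z_{0.03} = -1.881, z_{0.8} = 0.8416.
So -100 = μ − 1.881σ and -66 = μ + 0.8416σ.
Subtracting: σ = (-66 − -100)/(0.8416 − (-1.881)) = 12.49.
Then μ = -100 − (-1.881)·12.49 = -76.51.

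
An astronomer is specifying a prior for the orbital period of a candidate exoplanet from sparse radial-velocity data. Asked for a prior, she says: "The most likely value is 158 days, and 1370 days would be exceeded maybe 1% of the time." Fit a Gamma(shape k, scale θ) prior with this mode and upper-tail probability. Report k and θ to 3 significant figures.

Gamma(k,θ) with k>1 has mode (k−1)θ, so θ = 158/(k−1).
Need P(X < 1370) = 0.99 with θ tied to k this way. Start at k = 2, θ = 158: P(X<1370) ≈ 0.998.
Too high — lower k to spread out. Iterating converges to k ≈ 1.7.
Then θ = 158/(1.7−1) ≈ 226.

k ≈ 1.7, θ ≈ 226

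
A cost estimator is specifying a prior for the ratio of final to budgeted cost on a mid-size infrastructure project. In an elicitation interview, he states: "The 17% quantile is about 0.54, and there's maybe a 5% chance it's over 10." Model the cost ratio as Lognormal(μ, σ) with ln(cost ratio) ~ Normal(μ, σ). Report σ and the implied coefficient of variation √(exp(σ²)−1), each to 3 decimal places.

If T ~ Lognormal(μ,σ) then ln T ~ Normal(μ,σ), so the p-quantile of ln T is μ + z_p·σ.
ln(0.54) = -0.6162 and ln(10) = 2.303; z_{0.17} = -0.9542, z_{0.95} = 1.645.
σ = (2.303 − -0.6162)/(1.645 − (-0.9542)) = 1.123.
μ = -0.6162 − (-0.9542)·1.123 = 0.455.
CV = √(exp(σ²)−1) = √(exp(1.2612)−1) = 1.590.

σ ≈ 1.123, CV ≈ 1.590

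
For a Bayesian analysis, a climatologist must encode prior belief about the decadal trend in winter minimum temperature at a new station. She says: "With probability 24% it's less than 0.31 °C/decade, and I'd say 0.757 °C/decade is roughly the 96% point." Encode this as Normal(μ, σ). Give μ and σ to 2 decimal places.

μ = 0.44, σ = 0.18

For Normal(μ,σ), the p-quantile is μ + z_p·σ. Here z_{0.24} = -0.7063, z_{0.96} = 1.751.
So 0.31 = μ − 0.7063σ and 0.757 = μ + 1.751σ.
Subtracting: σ = (0.757 − 0.31)/(1.751 − (-0.7063)) = 0.18.
Then μ = 0.31 − (-0.7063)·0.18 = 0.44.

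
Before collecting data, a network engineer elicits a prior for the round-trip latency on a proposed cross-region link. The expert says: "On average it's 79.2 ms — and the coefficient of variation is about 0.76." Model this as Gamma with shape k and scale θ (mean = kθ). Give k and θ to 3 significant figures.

For Gamma(k, scale θ): mean = kθ, variance = kθ², so CV = 1/√k.
CV = 0.76, hence k = 1/CV² = 1.73.
Then θ = mean/k = 79.2/1.73 = 45.7.

k ≈ 1.73, θ ≈ 45.7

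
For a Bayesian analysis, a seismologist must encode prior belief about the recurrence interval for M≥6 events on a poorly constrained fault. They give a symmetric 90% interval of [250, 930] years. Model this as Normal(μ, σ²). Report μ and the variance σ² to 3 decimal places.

A symmetric 90% interval runs μ ± z·σ with z = 1.645.
Half-width = 340, so σ = 340/1.645 = 206.7053 and σ² = 42727.090.
μ is the interval midpoint, 590.000.

μ = 590.000, σ² = 42727.090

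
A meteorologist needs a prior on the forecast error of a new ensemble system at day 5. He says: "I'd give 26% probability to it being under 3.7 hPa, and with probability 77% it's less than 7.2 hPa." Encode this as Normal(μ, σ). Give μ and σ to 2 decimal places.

The p-quantile of Normal(μ,σ) is μ + z_p·σ, with z_{0.26} = -0.6433 and z_{0.77} = 0.7388.
Eliminate σ: μ = (z₂·x₁ − z₁·x₂)/(z₂ − z₁) = (0.7388·3.7 − (-0.6433)·7.2)/1.382 = 5.33.
Then σ = (x₂ − x₁)/(z₂ − z₁) = (7.2 − 3.7)/1.382 = 2.53.

μ = 5.33, σ = 2.53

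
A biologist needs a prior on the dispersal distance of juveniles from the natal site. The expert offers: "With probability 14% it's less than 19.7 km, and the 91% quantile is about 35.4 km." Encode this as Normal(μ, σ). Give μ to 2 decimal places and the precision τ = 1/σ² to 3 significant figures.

μ = 26.71, τ = 0.0238

The p-quantile of Normal(μ,σ) is μ + z_p·σ, with z_{0.14} = -1.08 and z_{0.91} = 1.341.
Eliminate σ: μ = (z₂·x₁ − z₁·x₂)/(z₂ − z₁) = (1.341·19.7 − (-1.08)·35.4)/2.421 = 26.71.
Then σ = (x₂ − x₁)/(z₂ − z₁) = (35.4 − 19.7)/2.421 = 6.48.
Precision τ = 1/σ² = 1/6.485² = 0.0238.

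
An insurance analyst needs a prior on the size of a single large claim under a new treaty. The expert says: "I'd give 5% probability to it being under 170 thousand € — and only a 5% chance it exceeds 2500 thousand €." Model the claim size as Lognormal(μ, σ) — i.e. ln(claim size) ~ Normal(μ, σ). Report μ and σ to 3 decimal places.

μ ≈ 6.480, σ ≈ 0.817

If T ~ Lognormal(μ,σ) then ln T ~ Normal(μ,σ), so the p-quantile of ln T is μ + z_p·σ.
ln(170) = 5.136 and ln(2500) = 7.824; z_{0.05} = -1.645, z_{0.95} = 1.645.
σ = (7.824 − 5.136)/(1.645 − (-1.645)) = 0.817.
μ = 5.136 − (-1.645)·0.817 = 6.480.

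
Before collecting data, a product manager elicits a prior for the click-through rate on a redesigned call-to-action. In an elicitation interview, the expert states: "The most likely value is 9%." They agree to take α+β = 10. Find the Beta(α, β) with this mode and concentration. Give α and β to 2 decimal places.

For α,β > 1 the Beta mode is (α−1)/(α+β−2). With α+β = 10, the mode is (α−1)/8.
Set (α−1)/8 = 0.09 → α = 1 + 0.09·8 = 1.72.
β = 10 − α = 8.28.

α = 1.72, β = 8.28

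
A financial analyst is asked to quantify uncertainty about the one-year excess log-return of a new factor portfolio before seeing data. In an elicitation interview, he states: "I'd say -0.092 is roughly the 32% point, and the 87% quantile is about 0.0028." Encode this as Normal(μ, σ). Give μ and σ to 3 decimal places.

μ = -0.064, σ = 0.059

For Normal(μ,σ), the p-quantile is μ + z_p·σ. Here z_{0.32} = -0.4677, z_{0.87} = 1.126.
So -0.092 = μ − 0.4677σ and 0.0028 = μ + 1.126σ.
Subtracting: σ = (0.0028 − -0.092)/(1.126 − (-0.4677)) = 0.059.
Then μ = -0.092 − (-0.4677)·0.059 = -0.064.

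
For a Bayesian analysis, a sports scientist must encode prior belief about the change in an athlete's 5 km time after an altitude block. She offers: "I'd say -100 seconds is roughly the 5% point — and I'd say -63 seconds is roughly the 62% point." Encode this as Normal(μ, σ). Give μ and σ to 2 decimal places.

For Normal(μ,σ), the p-quantile is μ + z_p·σ. Here z_{0.05} = -1.645, z_{0.62} = 0.3055.
So -100 = μ − 1.645σ and -63 = μ + 0.3055σ.
Subtracting: σ = (-63 − -100)/(0.3055 − (-1.645)) = 18.97.
Then μ = -100 − (-1.645)·18.97 = -68.80.

μ = -68.80, σ = 18.97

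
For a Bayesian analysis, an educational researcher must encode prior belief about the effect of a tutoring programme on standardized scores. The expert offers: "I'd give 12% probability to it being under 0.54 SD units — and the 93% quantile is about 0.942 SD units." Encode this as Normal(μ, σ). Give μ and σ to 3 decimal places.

μ = 0.718, σ = 0.152

For Normal(μ,σ), the p-quantile is μ + z_p·σ. Here z_{0.12} = -1.175, z_{0.93} = 1.476.
So 0.54 = μ − 1.175σ and 0.942 = μ + 1.476σ.
Subtracting: σ = (0.942 − 0.54)/(1.476 − (-1.175)) = 0.152.
Then μ = 0.54 − (-1.175)·0.152 = 0.718.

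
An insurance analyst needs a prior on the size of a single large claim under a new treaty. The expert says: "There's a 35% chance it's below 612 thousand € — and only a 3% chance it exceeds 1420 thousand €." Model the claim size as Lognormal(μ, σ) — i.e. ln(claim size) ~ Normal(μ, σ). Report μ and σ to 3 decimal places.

If T ~ Lognormal(μ,σ) then ln T ~ Normal(μ,σ), so the p-quantile of ln T is μ + z_p·σ.
ln(612) = 6.417 and ln(1420) = 7.258; z_{0.35} = -0.3853, z_{0.97} = 1.881.
σ = (7.258 − 6.417)/(1.881 − (-0.3853)) = 0.371.
μ = 6.417 − (-0.3853)·0.371 = 6.560.

μ ≈ 6.560, σ ≈ 0.371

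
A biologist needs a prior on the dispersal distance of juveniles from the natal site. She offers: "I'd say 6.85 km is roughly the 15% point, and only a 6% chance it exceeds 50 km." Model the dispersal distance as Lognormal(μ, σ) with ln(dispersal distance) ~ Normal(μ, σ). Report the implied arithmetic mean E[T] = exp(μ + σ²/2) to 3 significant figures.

If T ~ Lognormal(μ,σ) then ln T ~ Normal(μ,σ), so the p-quantile of ln T is μ + z_p·σ.
ln(6.85) = 1.924 and ln(50) = 3.912; z_{0.15} = -1.036, z_{0.94} = 1.555.
σ = (3.912 − 1.924)/(1.555 − (-1.036)) = 0.767.
μ = 1.924 − (-1.036)·0.767 = 2.719.
E[T] = exp(μ + σ²/2) = exp(2.719 + 0.2942) = 20.4 km.

E[T] ≈ 20.4 km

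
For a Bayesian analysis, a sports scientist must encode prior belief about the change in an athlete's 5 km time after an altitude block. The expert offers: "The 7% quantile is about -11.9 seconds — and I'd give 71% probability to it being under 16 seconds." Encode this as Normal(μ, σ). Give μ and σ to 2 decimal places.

μ = 8.39, σ = 13.75

For Normal(μ,σ), the p-quantile is μ + z_p·σ. Here z_{0.07} = -1.476, z_{0.71} = 0.5534.
So -11.9 = μ − 1.476σ and 16 = μ + 0.5534σ.
Subtracting: σ = (16 − -11.9)/(0.5534 − (-1.476)) = 13.75.
Then μ = -11.9 − (-1.476)·13.75 = 8.39.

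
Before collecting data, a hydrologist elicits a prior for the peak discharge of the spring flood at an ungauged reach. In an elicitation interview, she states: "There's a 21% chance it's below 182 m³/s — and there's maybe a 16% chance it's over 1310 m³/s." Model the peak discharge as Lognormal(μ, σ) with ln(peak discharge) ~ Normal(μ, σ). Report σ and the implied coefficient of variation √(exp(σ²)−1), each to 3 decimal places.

σ ≈ 1.096, CV ≈ 1.525

If T ~ Lognormal(μ,σ) then ln T ~ Normal(μ,σ), so the p-quantile of ln T is μ + z_p·σ.
ln(182) = 5.204 and ln(1310) = 7.178; z_{0.21} = -0.8064, z_{0.84} = 0.9945.
σ = (7.178 − 5.204)/(0.9945 − (-0.8064)) = 1.096.
μ = 5.204 − (-0.8064)·1.096 = 6.088.
CV = √(exp(σ²)−1) = √(exp(1.2012)−1) = 1.525.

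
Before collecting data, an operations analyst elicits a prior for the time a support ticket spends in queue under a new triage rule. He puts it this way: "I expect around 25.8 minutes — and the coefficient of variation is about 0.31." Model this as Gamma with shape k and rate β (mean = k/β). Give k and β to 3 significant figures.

For Gamma(k, rate β): mean = k/β, variance = k/β², so CV = 1/√k.
CV = 0.31, hence k = 1/CV² = 10.4.
Then β = k/mean = 10.4/25.8 = 0.403.

k ≈ 10.4, β ≈ 0.403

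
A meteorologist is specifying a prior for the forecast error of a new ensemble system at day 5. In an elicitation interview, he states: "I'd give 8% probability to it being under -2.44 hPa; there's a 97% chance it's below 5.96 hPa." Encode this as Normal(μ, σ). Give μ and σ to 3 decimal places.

μ = 1.152, σ = 2.556

For Normal(μ,σ), the p-quantile is μ + z_p·σ. Here z_{0.08} = -1.405, z_{0.97} = 1.881.
So -2.44 = μ − 1.405σ and 5.96 = μ + 1.881σ.
Subtracting: σ = (5.96 − -2.44)/(1.881 − (-1.405)) = 2.556.
Then μ = -2.44 − (-1.405)·2.556 = 1.152.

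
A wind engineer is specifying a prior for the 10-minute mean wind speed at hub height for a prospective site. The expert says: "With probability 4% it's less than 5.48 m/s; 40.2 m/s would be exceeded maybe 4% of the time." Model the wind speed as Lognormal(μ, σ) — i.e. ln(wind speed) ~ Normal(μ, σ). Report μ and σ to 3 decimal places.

μ ≈ 2.697, σ ≈ 0.569

If T ~ Lognormal(μ,σ) then ln T ~ Normal(μ,σ), so the p-quantile of ln T is μ + z_p·σ.
ln(5.48) = 1.701 and ln(40.2) = 3.694; z_{0.04} = -1.751, z_{0.96} = 1.751.
σ = (3.694 − 1.701)/(1.751 − (-1.751)) = 0.569.
μ = 1.701 − (-1.751)·0.569 = 2.697.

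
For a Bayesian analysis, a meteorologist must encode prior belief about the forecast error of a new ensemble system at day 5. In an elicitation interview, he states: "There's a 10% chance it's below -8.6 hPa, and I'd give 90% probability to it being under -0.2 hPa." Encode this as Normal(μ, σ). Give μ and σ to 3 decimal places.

μ = -4.400, σ = 3.277

For Normal(μ,σ), the p-quantile is μ + z_p·σ. Here z_{0.1} = -1.282, z_{0.9} = 1.282.
So -8.6 = μ − 1.282σ and -0.2 = μ + 1.282σ.
Subtracting: σ = (-0.2 − -8.6)/(1.282 − (-1.282)) = 3.277.
Then μ = -8.6 − (-1.282)·3.277 = -4.400.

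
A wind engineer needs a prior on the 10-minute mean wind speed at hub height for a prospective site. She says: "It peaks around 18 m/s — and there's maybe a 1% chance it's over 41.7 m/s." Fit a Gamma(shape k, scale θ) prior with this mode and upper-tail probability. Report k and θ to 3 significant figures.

Gamma(k,θ) with k>1 has mode (k−1)θ, so θ = 18/(k−1).
Need P(X < 41.7) = 0.99 with θ tied to k this way. Start at k = 2, θ = 18: P(X<41.7) ≈ 0.673.
Too low — raise k to concentrate. Iterating converges to k ≈ 7.76.
Then θ = 18/(7.76−1) ≈ 2.66.

k ≈ 7.76, θ ≈ 2.66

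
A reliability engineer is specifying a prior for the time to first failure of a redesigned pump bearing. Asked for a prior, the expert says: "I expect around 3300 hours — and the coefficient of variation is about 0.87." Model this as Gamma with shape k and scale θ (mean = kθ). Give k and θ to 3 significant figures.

For Gamma(k, scale θ): mean = kθ, variance = kθ², so CV = 1/√k.
CV = 0.87, hence k = 1/CV² = 1.32.
Then θ = mean/k = 3300/1.32 = 2500.

k ≈ 1.32, θ ≈ 2500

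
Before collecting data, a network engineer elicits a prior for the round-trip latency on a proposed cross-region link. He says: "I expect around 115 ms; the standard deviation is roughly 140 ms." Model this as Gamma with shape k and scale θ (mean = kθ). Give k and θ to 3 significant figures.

For Gamma(k, scale θ): mean = kθ, variance = kθ², so CV = 1/√k.
CV = SD/mean = 140/115 = 1.217, hence k = 1/CV² = 0.675.
Then θ = mean/k = 115/0.675 = 170.

k ≈ 0.675, θ ≈ 170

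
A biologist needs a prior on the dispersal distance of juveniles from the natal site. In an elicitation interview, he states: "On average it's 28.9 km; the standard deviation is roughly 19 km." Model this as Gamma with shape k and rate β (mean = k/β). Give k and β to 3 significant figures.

k ≈ 2.31, β ≈ 0.0801

For Gamma(k, rate β): mean = k/β, variance = k/β², so CV = 1/√k.
CV = SD/mean = 19/28.9 = 0.6574, hence k = 1/CV² = 2.31.
Then β = k/mean = 2.31/28.9 = 0.0801.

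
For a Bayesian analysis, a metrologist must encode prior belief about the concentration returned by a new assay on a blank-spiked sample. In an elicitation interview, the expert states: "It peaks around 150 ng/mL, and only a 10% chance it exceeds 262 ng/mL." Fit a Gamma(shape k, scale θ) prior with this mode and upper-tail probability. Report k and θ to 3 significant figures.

Gamma(k,θ) with k>1 has mode (k−1)θ, so θ = 150/(k−1).
Need P(X < 262) = 0.9 with θ tied to k this way. Start at k = 2, θ = 150: P(X<262) ≈ 0.521.
Too low — raise k to concentrate. Iterating converges to k ≈ 7.1.
Then θ = 150/(7.1−1) ≈ 24.6.

k ≈ 7.1, θ ≈ 24.6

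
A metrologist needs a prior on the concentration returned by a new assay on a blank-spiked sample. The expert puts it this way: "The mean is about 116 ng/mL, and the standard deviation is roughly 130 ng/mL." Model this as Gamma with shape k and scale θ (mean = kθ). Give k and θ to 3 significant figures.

For Gamma(k, scale θ): mean = kθ, variance = kθ², so CV = 1/√k.
CV = SD/mean = 130/116 = 1.121, hence k = 1/CV² = 0.796.
Then θ = mean/k = 116/0.796 = 146.

k ≈ 0.796, θ ≈ 146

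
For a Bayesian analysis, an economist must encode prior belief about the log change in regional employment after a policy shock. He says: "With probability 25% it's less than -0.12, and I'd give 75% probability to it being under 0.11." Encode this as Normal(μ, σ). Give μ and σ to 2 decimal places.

The p-quantile of Normal(μ,σ) is μ + z_p·σ, with z_{0.25} = -0.6745 and z_{0.75} = 0.6745.
Eliminate σ: μ = (z₂·x₁ − z₁·x₂)/(z₂ − z₁) = (0.6745·-0.12 − (-0.6745)·0.11)/1.349 = -0.01.
Then σ = (x₂ − x₁)/(z₂ − z₁) = (0.11 − -0.12)/1.349 = 0.17.

μ = -0.01, σ = 0.17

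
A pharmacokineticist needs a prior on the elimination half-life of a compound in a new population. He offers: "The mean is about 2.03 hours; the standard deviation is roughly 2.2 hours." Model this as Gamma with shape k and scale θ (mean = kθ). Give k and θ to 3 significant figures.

k ≈ 0.851, θ ≈ 2.38

For Gamma(k, scale θ): mean = kθ, variance = kθ², so CV = 1/√k.
CV = SD/mean = 2.2/2.03 = 1.084, hence k = 1/CV² = 0.851.
Then θ = mean/k = 2.03/0.851 = 2.38.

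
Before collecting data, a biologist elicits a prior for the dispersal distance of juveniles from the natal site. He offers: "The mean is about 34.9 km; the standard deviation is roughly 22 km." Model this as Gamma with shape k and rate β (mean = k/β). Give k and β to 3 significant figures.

k ≈ 2.52, β ≈ 0.0721

For Gamma(k, rate β): mean = k/β, variance = k/β², so CV = 1/√k.
CV = SD/mean = 22/34.9 = 0.6304, hence k = 1/CV² = 2.52.
Then β = k/mean = 2.52/34.9 = 0.0721.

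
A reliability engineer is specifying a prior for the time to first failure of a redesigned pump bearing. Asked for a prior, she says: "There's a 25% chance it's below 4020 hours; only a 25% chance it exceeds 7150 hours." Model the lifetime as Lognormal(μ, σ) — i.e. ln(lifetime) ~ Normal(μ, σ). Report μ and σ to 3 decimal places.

μ ≈ 8.587, σ ≈ 0.427

If T ~ Lognormal(μ,σ) then ln T ~ Normal(μ,σ), so the p-quantile of ln T is μ + z_p·σ.
ln(4020) = 8.299 and ln(7150) = 8.875; z_{0.25} = -0.6745, z_{0.75} = 0.6745.
σ = (8.875 − 8.299)/(0.6745 − (-0.6745)) = 0.427.
μ = 8.299 − (-0.6745)·0.427 = 8.587.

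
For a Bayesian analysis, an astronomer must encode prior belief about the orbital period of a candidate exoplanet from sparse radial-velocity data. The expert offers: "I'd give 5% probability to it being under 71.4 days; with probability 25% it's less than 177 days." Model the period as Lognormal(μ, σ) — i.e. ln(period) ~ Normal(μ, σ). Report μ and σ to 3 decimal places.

If T ~ Lognormal(μ,σ) then ln T ~ Normal(μ,σ), so the p-quantile of ln T is μ + z_p·σ.
ln(71.4) = 4.268 and ln(177) = 5.176; z_{0.05} = -1.645, z_{0.25} = -0.6745.
σ = (5.176 − 4.268)/(-0.6745 − (-1.645)) = 0.936.
μ = 4.268 − (-1.645)·0.936 = 5.807.

μ ≈ 5.807, σ ≈ 0.936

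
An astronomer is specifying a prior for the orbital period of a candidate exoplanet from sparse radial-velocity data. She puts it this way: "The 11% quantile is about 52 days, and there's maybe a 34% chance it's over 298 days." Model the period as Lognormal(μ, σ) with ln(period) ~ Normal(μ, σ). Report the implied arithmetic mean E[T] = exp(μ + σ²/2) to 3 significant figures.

If T ~ Lognormal(μ,σ) then ln T ~ Normal(μ,σ), so the p-quantile of ln T is μ + z_p·σ.
ln(52) = 3.951 and ln(298) = 5.697; z_{0.11} = -1.227, z_{0.66} = 0.4125.
σ = (5.697 − 3.951)/(0.4125 − (-1.227)) = 1.065.
μ = 3.951 − (-1.227)·1.065 = 5.258.
E[T] = exp(μ + σ²/2) = exp(5.258 + 0.5673) = 339 days.

E[T] ≈ 339 days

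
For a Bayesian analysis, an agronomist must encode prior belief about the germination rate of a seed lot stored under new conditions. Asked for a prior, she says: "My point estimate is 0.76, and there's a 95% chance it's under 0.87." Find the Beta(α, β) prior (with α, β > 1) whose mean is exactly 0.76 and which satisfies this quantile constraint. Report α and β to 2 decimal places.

With mean 0.76 fixed, write α = 0.76s, β = 0.24s where s = α+β.
Need P(θ < 0.87) = 0.95 under Beta(0.76s, 0.24s). Normal approximation: (q−m)/√(m(1−m)/s) ≈ z_{0.95} = 1.64, so s ≈ 0.76·0.24·(1.64)²/(0.87−0.76)² = 40.8.
At s = 40.8: P(θ<0.87) ≈ 0.966. Adjusting to match 0.95 gives s ≈ 33.67.
So α = 0.76·33.67 ≈ 25.59, β = 0.24·33.67 ≈ 8.08.

α ≈ 25.59, β ≈ 8.08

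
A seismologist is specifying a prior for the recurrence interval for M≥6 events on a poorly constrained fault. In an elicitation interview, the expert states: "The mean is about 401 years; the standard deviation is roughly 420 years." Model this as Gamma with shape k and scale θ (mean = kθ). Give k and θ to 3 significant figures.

k ≈ 0.912, θ ≈ 440

For Gamma(k, scale θ): mean = kθ, variance = kθ², so CV = 1/√k.
CV = SD/mean = 420/401 = 1.047, hence k = 1/CV² = 0.912.
Then θ = mean/k = 401/0.912 = 440.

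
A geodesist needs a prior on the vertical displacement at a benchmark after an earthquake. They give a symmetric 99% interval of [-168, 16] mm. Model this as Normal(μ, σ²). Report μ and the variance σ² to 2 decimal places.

A symmetric 99% interval runs μ ± z·σ with z = 2.576.
Half-width = 92, so σ = 92/2.576 = 35.717 and σ² = 1275.68.
μ is the interval midpoint, -76.00.

μ = -76.00, σ² = 1275.68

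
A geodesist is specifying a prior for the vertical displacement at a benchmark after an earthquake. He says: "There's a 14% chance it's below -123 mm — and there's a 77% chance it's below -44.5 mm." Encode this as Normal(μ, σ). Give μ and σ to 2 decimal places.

For Normal(μ,σ), the p-quantile is μ + z_p·σ. Here z_{0.14} = -1.08, z_{0.77} = 0.7388.
So -123 = μ − 1.08σ and -44.5 = μ + 0.7388σ.
Subtracting: σ = (-44.5 − -123)/(0.7388 − (-1.08)) = 43.15.
Then μ = -123 − (-1.08)·43.15 = -76.38.

μ = -76.38, σ = 43.15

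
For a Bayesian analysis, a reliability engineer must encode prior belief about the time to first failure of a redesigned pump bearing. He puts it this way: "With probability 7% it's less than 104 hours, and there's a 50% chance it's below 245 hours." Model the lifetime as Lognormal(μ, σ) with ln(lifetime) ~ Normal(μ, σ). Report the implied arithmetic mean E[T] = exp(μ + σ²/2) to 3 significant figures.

If T ~ Lognormal(μ,σ) then ln T ~ Normal(μ,σ), so the p-quantile of ln T is μ + z_p·σ.
ln(104) = 4.644 and ln(245) = 5.501; z_{0.07} = -1.476, z_{0.5} = 0.
σ = (5.501 − 4.644)/(0 − (-1.476)) = 0.581.
μ = 4.644 − (-1.476)·0.581 = 5.501.
E[T] = exp(μ + σ²/2) = exp(5.501 + 0.1686) = 290 hours.

E[T] ≈ 290 hours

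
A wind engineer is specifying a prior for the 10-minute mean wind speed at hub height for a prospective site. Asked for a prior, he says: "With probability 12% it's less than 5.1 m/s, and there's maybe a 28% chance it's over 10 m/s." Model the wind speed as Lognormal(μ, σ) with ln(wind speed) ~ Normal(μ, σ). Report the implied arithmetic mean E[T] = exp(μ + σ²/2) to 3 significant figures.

E[T] ≈ 8.61 m/s

If T ~ Lognormal(μ,σ) then ln T ~ Normal(μ,σ), so the p-quantile of ln T is μ + z_p·σ.
ln(5.1) = 1.629 and ln(10) = 2.303; z_{0.12} = -1.175, z_{0.72} = 0.5828.
σ = (2.303 − 1.629)/(0.5828 − (-1.175)) = 0.383.
μ = 1.629 − (-1.175)·0.383 = 2.079.
E[T] = exp(μ + σ²/2) = exp(2.079 + 0.0734) = 8.61 m/s.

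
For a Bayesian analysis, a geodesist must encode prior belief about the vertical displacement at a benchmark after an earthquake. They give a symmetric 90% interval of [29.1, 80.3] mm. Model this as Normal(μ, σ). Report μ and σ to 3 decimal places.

A symmetric 90% interval runs μ ± z·σ with z = 1.645.
Half-width = 25.6, so σ = 25.6/1.645 = 15.564.
μ is the interval midpoint, 54.700.

μ = 54.700, σ = 15.564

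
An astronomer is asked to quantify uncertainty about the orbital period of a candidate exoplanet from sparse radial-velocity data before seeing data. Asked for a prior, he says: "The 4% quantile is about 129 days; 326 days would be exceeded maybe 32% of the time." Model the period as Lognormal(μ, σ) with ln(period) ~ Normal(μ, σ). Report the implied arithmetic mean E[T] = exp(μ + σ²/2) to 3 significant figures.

E[T] ≈ 293 days

If T ~ Lognormal(μ,σ) then ln T ~ Normal(μ,σ), so the p-quantile of ln T is μ + z_p·σ.
ln(129) = 4.86 and ln(326) = 5.787; z_{0.04} = -1.751, z_{0.68} = 0.4677.
σ = (5.787 − 4.86)/(0.4677 − (-1.751)) = 0.418.
μ = 4.86 − (-1.751)·0.418 = 5.591.
E[T] = exp(μ + σ²/2) = exp(5.591 + 0.0873) = 293 days.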